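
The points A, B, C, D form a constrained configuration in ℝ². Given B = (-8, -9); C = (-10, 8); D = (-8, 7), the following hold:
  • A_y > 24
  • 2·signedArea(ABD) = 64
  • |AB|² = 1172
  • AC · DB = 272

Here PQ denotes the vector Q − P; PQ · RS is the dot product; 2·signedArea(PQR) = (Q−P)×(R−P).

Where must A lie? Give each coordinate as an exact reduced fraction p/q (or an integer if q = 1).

A = (-12, 25)

1. A_x = -12  [2·signedArea(ABD) = 64 ∩ AC · DB = 272]
2. A_y = 25  [2·signedArea(ABD) = 64 ∩ AC · DB = 272]
   → A = (-12, 25)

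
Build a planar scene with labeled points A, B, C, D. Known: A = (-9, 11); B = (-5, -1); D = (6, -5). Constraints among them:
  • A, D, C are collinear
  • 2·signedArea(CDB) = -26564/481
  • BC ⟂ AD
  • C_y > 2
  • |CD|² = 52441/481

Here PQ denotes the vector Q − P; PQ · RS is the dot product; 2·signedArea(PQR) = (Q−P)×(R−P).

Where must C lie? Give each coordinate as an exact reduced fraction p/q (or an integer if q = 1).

C = (-549/481, 1259/481)

1. C_x = -549/481  [A, D, C are collinear ∩ BC ⟂ AD]
2. C_y = 1259/481  [A, D, C are collinear ∩ BC ⟂ AD]
   → C = (-549/481, 1259/481)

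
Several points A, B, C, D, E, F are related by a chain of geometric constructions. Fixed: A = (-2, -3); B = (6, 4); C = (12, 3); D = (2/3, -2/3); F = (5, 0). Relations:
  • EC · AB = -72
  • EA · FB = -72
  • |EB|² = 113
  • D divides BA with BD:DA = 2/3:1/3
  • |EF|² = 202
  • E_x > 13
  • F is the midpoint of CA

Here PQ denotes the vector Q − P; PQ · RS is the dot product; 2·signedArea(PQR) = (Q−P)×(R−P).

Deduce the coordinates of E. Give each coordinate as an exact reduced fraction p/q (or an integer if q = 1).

E = (14, 11)

1. E_x = 14  [EA · FB = -72 ∩ EC · AB = -72]
2. E_y = 11  [EA · FB = -72 ∩ EC · AB = -72]
   → E = (14, 11)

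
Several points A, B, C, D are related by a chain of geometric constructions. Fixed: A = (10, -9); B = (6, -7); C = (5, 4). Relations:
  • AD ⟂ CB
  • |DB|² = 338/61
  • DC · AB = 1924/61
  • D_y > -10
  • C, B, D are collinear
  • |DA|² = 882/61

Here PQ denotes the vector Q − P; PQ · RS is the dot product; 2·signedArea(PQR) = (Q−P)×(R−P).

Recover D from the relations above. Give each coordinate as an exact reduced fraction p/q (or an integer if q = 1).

D = (379/61, -570/61)

1. D_x = 379/61  [C, B, D are collinear ∩ AD ⟂ CB]
2. D_y = -570/61  [C, B, D are collinear ∩ AD ⟂ CB]
   → D = (379/61, -570/61)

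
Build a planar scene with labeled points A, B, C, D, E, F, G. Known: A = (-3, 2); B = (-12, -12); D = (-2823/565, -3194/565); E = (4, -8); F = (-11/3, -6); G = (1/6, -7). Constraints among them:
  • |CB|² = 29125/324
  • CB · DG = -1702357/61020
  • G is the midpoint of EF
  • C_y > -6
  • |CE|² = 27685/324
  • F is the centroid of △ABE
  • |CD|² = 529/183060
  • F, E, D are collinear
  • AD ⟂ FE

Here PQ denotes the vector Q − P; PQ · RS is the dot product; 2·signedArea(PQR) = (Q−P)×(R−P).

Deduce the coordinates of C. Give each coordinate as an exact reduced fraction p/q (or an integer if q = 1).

C = (-89/18, -17/3)

1. C_x = -89/18  [line -17503/3390·x + 761/565·y + -218407/12204 = 0 ∩ |CE|² = 27685/324]
2. C_y = -17/3  [line -17503/3390·x + 761/565·y + -218407/12204 = 0 ∩ |CE|² = 27685/324]
   → C = (-89/18, -17/3)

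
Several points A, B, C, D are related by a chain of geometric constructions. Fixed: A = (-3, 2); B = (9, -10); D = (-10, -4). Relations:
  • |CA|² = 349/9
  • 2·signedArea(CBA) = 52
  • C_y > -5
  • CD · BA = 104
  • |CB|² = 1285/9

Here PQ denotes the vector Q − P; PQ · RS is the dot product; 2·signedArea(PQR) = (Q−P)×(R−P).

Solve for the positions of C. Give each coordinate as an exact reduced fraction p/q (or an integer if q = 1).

1. C_x = -4/3  [CD · BA = 104 ∩ 2·signedArea(CBA) = 52]
2. C_y = -4  [CD · BA = 104 ∩ 2·signedArea(CBA) = 52]
   → C = (-4/3, -4)

C = (-4/3, -4)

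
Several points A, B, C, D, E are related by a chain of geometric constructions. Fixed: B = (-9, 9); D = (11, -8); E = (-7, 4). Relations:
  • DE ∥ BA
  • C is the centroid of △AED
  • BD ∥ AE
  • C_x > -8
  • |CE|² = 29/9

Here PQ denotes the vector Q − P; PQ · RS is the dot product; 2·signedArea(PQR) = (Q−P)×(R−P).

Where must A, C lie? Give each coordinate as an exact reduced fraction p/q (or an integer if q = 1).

A = (-27, 21)
C = (-23/3, 17/3)

1. A_x = -27  [BD ∥ AE ∩ DE ∥ BA]
2. A_y = 21  [BD ∥ AE ∩ DE ∥ BA]
   → A = (-27, 21)
3. C_x = -23/3  [C is the centroid of △AED]
4. C_y = 17/3  [C is the centroid of △AED]
   → C = (-23/3, 17/3)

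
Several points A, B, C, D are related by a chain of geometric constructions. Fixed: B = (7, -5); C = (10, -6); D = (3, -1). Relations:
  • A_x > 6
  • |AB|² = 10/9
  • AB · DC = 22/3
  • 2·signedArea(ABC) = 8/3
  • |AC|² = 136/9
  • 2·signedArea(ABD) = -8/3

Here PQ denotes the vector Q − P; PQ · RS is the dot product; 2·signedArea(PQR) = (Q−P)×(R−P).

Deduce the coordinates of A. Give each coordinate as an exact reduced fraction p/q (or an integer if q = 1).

1. A_x = 20/3  [2·signedArea(ABD) = -8/3 ∩ 2·signedArea(ABC) = 8/3]
2. A_y = -4  [2·signedArea(ABD) = -8/3 ∩ 2·signedArea(ABC) = 8/3]
   → A = (20/3, -4)

A = (20/3, -4)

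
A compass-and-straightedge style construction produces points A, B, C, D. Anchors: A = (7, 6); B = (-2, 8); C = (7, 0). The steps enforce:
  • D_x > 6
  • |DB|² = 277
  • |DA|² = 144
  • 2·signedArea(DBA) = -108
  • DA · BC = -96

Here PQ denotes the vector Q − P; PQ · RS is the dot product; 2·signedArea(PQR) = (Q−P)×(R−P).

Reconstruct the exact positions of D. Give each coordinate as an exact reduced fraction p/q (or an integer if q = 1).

D = (7, -6)

1. D_x = 7  [2·signedArea(DBA) = -108 ∩ DA · BC = -96]
2. D_y = -6  [2·signedArea(DBA) = -108 ∩ DA · BC = -96]
   → D = (7, -6)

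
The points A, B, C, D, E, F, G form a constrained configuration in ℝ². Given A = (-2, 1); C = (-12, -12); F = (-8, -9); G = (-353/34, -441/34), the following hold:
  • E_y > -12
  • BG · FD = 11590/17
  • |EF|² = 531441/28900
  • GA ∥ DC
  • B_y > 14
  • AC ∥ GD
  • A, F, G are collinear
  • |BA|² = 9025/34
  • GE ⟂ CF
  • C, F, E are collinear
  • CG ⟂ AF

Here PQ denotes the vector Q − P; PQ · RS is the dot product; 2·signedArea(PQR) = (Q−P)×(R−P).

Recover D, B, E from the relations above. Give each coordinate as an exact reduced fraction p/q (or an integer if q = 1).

1. D_x = -693/34  [GA ∥ DC ∩ AC ∥ GD]
2. D_y = -883/34  [GA ∥ DC ∩ AC ∥ GD]
   → D = (-693/34, -883/34)
3. B_x = 217/34  [line 421/34·x + 577/34·y + -11325/34 = 0 ∩ |BA|² = 9025/34]
4. B_y = 509/34  [line 421/34·x + 577/34·y + -11325/34 = 0 ∩ |BA|² = 9025/34]
   → B = (217/34, 509/34)
5. E_x = -4858/425  [C, F, E are collinear ∩ GE ⟂ CF]
6. E_y = -9837/850  [C, F, E are collinear ∩ GE ⟂ CF]
   → E = (-4858/425, -9837/850)

B = (217/34, 509/34)
D = (-693/34, -883/34)
E = (-4858/425, -9837/850)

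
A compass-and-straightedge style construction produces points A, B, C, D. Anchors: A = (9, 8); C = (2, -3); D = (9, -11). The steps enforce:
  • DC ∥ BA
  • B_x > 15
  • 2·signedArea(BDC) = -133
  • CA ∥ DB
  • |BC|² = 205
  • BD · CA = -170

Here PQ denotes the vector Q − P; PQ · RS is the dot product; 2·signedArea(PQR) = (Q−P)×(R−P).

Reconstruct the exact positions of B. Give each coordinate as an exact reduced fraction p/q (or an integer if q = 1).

B = (16, 0)

1. B_x = 16  [DC ∥ BA ∩ CA ∥ DB]
2. B_y = 0  [DC ∥ BA ∩ CA ∥ DB]
   → B = (16, 0)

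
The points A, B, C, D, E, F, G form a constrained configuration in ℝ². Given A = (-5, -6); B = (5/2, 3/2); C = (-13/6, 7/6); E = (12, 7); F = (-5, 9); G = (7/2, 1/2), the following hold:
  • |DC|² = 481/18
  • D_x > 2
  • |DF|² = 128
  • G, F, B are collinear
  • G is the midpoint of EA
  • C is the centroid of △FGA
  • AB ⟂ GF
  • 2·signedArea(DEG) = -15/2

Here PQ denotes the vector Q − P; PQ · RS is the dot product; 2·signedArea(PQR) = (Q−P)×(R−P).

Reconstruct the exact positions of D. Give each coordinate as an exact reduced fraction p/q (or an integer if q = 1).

1. D_x = 3  [line 13/2·x + -17/2·y + -11 = 0 ∩ |DF|² = 128]
2. D_y = 1  [line 13/2·x + -17/2·y + -11 = 0 ∩ |DF|² = 128]
   → D = (3, 1)

D = (3, 1)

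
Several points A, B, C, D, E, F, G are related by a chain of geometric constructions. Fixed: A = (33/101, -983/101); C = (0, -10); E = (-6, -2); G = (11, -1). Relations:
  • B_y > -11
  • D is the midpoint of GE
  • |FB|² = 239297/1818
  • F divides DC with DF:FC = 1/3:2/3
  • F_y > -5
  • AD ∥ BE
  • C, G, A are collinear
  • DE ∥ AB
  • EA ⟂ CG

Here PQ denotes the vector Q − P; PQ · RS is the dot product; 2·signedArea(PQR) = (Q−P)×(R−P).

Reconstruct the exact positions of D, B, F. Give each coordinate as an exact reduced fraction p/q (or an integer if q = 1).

B = (-1651/202, -2067/202)
D = (5/2, -3/2)
F = (5/3, -13/3)

1. D_x = 5/2  [D is the midpoint of GE]
2. D_y = -3/2  [D is the midpoint of GE]
   → D = (5/2, -3/2)
3. B_x = -1651/202  [AD ∥ BE ∩ DE ∥ AB]
4. B_y = -2067/202  [AD ∥ BE ∩ DE ∥ AB]
   → B = (-1651/202, -2067/202)
5. F_x = 5/3  [F divides DC with DF:FC = 1/3:2/3]
6. F_y = -13/3  [F divides DC with DF:FC = 1/3:2/3]
   → F = (5/3, -13/3)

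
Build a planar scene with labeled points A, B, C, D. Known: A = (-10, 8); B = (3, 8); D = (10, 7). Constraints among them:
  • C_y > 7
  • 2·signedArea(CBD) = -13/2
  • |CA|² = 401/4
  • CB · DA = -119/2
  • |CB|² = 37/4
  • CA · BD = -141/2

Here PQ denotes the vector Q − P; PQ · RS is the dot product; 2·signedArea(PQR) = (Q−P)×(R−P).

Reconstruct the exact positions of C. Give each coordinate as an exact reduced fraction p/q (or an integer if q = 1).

C = (0, 15/2)

1. C_x = 0  [2·signedArea(CBD) = -13/2 ∩ CB · DA = -119/2]
2. C_y = 15/2  [2·signedArea(CBD) = -13/2 ∩ CB · DA = -119/2]
   → C = (0, 15/2)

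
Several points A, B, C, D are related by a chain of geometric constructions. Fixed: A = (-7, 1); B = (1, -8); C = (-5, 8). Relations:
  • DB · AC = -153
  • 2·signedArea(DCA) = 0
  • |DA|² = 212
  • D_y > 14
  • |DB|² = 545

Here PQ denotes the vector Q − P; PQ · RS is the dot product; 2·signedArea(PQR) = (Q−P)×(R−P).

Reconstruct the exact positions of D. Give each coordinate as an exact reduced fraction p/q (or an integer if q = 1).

D = (-3, 15)

1. D_x = -3  [2·signedArea(DCA) = 0 ∩ DB · AC = -153]
2. D_y = 15  [2·signedArea(DCA) = 0 ∩ DB · AC = -153]
   → D = (-3, 15)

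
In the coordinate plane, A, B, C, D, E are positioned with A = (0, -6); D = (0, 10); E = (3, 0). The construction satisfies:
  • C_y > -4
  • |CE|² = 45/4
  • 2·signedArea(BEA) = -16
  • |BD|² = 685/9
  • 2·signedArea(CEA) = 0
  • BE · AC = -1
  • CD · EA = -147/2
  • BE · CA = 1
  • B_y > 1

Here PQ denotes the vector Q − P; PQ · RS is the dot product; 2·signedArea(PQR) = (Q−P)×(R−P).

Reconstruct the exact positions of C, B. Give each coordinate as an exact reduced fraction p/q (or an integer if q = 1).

1. C_x = 3/2  [2·signedArea(CEA) = 0 ∩ CD · EA = -147/2]
2. C_y = -3  [2·signedArea(CEA) = 0 ∩ CD · EA = -147/2]
   → C = (3/2, -3)
3. B_x = 1  [2·signedArea(BEA) = -16 ∩ BE · CA = 1]
4. B_y = 4/3  [2·signedArea(BEA) = -16 ∩ BE · CA = 1]
   → B = (1, 4/3)

B = (1, 4/3)
C = (3/2, -3)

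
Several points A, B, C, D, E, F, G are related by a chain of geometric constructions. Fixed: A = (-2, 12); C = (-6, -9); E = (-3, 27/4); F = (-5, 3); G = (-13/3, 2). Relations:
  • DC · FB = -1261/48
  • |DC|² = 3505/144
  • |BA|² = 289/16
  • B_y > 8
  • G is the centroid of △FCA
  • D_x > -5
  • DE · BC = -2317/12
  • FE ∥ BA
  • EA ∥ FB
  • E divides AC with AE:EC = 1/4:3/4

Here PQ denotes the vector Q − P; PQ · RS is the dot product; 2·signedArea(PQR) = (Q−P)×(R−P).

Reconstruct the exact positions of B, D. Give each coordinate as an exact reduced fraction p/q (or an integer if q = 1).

B = (-4, 33/4)
D = (-14/3, -17/4)

1. B_x = -4  [FE ∥ BA ∩ EA ∥ FB]
2. B_y = 33/4  [FE ∥ BA ∩ EA ∥ FB]
   → B = (-4, 33/4)
3. D_x = -14/3  [DC · FB = -1261/48 ∩ DE · BC = -2317/12]
4. D_y = -17/4  [DC · FB = -1261/48 ∩ DE · BC = -2317/12]
   → D = (-14/3, -17/4)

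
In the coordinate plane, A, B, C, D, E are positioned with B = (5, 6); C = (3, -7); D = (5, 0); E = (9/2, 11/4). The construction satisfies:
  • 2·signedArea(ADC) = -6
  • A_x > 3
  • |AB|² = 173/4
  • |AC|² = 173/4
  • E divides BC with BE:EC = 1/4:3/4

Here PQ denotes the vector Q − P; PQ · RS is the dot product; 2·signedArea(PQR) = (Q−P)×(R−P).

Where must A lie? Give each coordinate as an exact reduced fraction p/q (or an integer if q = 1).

1. A_x = 4  [line 7·x + -2·y + -29 = 0 ∩ |AC|² = 173/4]
2. A_y = -1/2  [line 7·x + -2·y + -29 = 0 ∩ |AC|² = 173/4]
   → A = (4, -1/2)

A = (4, -1/2)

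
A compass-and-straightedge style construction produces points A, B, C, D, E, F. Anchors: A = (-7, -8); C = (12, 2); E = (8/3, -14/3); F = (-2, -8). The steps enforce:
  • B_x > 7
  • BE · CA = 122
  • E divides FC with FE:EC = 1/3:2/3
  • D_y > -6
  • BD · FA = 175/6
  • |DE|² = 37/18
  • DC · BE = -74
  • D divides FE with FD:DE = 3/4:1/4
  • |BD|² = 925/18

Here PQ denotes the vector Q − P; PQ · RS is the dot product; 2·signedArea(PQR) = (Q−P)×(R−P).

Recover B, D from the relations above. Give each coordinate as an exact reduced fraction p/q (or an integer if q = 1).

1. D_x = 3/2  [D divides FE with FD:DE = 3/4:1/4]
2. D_y = -11/2  [D divides FE with FD:DE = 3/4:1/4]
   → D = (3/2, -11/2)
3. B_x = 22/3  [BE · CA = 122 ∩ DC · BE = -74]
4. B_y = -4/3  [BE · CA = 122 ∩ DC · BE = -74]
   → B = (22/3, -4/3)

B = (22/3, -4/3)
D = (3/2, -11/2)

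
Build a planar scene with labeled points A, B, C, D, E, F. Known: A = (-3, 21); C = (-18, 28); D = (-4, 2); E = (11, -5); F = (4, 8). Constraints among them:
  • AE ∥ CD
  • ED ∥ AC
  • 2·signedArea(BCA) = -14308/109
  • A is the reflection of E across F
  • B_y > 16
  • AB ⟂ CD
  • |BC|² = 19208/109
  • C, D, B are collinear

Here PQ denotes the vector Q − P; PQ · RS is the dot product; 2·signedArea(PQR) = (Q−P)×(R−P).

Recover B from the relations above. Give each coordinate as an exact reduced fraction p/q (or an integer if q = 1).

B = (-1276/109, 1778/109)

1. B_x = -1276/109  [C, D, B are collinear ∩ AB ⟂ CD]
2. B_y = 1778/109  [C, D, B are collinear ∩ AB ⟂ CD]
   → B = (-1276/109, 1778/109)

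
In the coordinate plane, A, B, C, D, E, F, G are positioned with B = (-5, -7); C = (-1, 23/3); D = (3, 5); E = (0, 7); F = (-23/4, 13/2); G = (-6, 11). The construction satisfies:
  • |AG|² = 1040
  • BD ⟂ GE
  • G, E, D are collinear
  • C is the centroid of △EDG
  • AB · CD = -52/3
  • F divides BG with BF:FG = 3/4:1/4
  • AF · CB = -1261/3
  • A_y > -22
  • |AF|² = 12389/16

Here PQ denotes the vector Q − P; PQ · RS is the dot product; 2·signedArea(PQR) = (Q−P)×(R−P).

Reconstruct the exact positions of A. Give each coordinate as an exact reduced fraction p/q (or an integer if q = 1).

A = (-10, -21)

1. A_x = -10  [AB · CD = -52/3 ∩ AF · CB = -1261/3]
2. A_y = -21  [AB · CD = -52/3 ∩ AF · CB = -1261/3]
   → A = (-10, -21)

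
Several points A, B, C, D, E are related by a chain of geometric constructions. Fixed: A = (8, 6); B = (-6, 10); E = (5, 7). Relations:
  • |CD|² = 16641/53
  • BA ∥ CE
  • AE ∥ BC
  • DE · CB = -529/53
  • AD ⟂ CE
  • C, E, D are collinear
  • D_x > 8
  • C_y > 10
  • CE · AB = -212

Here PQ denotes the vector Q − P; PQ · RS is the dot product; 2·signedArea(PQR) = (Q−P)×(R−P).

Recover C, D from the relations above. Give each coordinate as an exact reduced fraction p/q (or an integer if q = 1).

1. C_x = -9  [BA ∥ CE ∩ AE ∥ BC]
2. C_y = 11  [BA ∥ CE ∩ AE ∥ BC]
   → C = (-9, 11)
3. D_x = 426/53  [C, E, D are collinear ∩ AD ⟂ CE]
4. D_y = 325/53  [C, E, D are collinear ∩ AD ⟂ CE]
   → D = (426/53, 325/53)

C = (-9, 11)
D = (426/53, 325/53)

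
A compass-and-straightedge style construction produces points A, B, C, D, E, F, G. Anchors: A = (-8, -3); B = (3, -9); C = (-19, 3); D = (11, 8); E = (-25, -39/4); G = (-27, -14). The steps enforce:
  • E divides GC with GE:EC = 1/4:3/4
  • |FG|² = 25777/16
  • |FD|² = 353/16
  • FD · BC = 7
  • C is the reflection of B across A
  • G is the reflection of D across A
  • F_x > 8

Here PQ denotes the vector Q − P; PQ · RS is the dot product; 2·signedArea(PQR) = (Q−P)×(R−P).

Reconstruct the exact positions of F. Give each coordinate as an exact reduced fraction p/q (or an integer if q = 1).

1. F_x = 9  [line 22·x + -12·y + -153 = 0 ∩ |FG|² = 25777/16]
2. F_y = 15/4  [line 22·x + -12·y + -153 = 0 ∩ |FG|² = 25777/16]
   → F = (9, 15/4)

F = (9, 15/4)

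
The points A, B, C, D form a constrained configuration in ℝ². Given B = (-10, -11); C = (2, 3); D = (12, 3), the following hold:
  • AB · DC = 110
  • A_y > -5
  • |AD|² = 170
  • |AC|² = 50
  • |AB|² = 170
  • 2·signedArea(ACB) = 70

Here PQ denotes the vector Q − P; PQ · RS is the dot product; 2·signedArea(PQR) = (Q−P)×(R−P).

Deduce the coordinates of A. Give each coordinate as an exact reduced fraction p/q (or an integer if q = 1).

1. A_x = 1  [2·signedArea(ACB) = 70 ∩ AB · DC = 110]
2. A_y = -4  [2·signedArea(ACB) = 70 ∩ AB · DC = 110]
   → A = (1, -4)

A = (1, -4)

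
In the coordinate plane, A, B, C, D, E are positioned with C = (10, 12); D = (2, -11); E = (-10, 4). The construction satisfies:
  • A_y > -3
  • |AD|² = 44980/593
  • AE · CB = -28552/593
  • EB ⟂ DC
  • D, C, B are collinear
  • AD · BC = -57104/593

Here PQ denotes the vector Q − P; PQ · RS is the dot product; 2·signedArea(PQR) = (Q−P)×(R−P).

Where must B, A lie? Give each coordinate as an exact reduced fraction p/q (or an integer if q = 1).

A = (-522/593, -1649/593)
B = (3178/593, -796/593)

1. B_x = 3178/593  [D, C, B are collinear ∩ EB ⟂ DC]
2. B_y = -796/593  [D, C, B are collinear ∩ EB ⟂ DC]
   → B = (3178/593, -796/593)
3. A_x = -522/593  [line -2752/593·x + -7912/593·y + -24424/593 = 0 ∩ |AD|² = 44980/593]
4. A_y = -1649/593  [line -2752/593·x + -7912/593·y + -24424/593 = 0 ∩ |AD|² = 44980/593]
   → A = (-522/593, -1649/593)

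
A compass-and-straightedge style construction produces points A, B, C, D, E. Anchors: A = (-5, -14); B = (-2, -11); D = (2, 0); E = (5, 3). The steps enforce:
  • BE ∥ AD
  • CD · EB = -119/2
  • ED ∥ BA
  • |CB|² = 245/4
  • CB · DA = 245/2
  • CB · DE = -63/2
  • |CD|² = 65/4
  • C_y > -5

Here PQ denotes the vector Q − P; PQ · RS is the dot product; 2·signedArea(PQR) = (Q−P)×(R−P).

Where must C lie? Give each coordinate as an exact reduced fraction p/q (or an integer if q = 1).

C = (3/2, -4)

1. C_x = 3/2  [CB · DA = 245/2 ∩ CB · DE = -63/2]
2. C_y = -4  [CB · DA = 245/2 ∩ CB · DE = -63/2]
   → C = (3/2, -4)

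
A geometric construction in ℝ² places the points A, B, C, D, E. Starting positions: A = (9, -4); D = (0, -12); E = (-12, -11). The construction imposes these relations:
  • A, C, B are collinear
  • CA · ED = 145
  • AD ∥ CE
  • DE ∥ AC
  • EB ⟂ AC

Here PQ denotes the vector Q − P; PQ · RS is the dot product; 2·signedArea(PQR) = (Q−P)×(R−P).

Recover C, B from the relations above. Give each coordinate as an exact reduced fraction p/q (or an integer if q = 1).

1. C_x = -3  [AD ∥ CE ∩ DE ∥ AC]
2. C_y = -3  [AD ∥ CE ∩ DE ∥ AC]
   → C = (-3, -3)
3. B_x = -327/29  [A, C, B are collinear ∩ EB ⟂ AC]
4. B_y = -67/29  [A, C, B are collinear ∩ EB ⟂ AC]
   → B = (-327/29, -67/29)

B = (-327/29, -67/29)
C = (-3, -3)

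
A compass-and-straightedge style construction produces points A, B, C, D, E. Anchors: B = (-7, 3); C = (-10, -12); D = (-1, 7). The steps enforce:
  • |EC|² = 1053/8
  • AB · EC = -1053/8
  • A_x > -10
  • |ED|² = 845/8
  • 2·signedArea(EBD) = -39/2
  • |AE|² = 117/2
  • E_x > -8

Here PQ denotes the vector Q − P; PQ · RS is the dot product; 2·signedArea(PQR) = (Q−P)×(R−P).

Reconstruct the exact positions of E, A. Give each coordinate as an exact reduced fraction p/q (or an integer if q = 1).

A = (-37/4, -33/4)
E = (-31/4, -3/4)

1. E_x = -31/4  [line -4·x + 6·y + -53/2 = 0 ∩ |EC|² = 1053/8]
2. E_y = -3/4  [line -4·x + 6·y + -53/2 = 0 ∩ |EC|² = 1053/8]
   → E = (-31/4, -3/4)
3. A_x = -37/4  [line 9/4·x + 45/4·y + 909/8 = 0 ∩ |AE|² = 117/2]
4. A_y = -33/4  [line 9/4·x + 45/4·y + 909/8 = 0 ∩ |AE|² = 117/2]
   → A = (-37/4, -33/4)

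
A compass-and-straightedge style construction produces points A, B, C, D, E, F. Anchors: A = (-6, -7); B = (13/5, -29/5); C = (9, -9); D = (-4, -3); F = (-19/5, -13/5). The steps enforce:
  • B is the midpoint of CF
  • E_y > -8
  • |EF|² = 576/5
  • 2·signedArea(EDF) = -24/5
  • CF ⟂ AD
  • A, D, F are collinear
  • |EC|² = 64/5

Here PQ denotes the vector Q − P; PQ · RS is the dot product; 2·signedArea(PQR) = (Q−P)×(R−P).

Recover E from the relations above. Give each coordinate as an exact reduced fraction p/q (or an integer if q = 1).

E = (29/5, -37/5)

1. E_x = 29/5  [line -2/5·x + 1/5·y + 19/5 = 0 ∩ |EF|² = 576/5]
2. E_y = -37/5  [line -2/5·x + 1/5·y + 19/5 = 0 ∩ |EF|² = 576/5]
   → E = (29/5, -37/5)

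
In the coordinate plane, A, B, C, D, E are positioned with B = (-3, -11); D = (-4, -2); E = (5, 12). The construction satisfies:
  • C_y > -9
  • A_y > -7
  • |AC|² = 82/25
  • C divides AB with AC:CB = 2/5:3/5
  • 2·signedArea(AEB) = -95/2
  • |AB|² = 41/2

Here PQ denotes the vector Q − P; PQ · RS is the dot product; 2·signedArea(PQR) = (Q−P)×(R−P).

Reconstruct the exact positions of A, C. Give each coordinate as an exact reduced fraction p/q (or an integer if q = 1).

1. A_x = -7/2  [line 23·x + -8·y + 57/2 = 0 ∩ |AB|² = 41/2]
2. A_y = -13/2  [line 23·x + -8·y + 57/2 = 0 ∩ |AB|² = 41/2]
   → A = (-7/2, -13/2)
3. C_x = -33/10  [C divides AB with AC:CB = 2/5:3/5]
4. C_y = -83/10  [C divides AB with AC:CB = 2/5:3/5]
   → C = (-33/10, -83/10)

A = (-7/2, -13/2)
C = (-33/10, -83/10)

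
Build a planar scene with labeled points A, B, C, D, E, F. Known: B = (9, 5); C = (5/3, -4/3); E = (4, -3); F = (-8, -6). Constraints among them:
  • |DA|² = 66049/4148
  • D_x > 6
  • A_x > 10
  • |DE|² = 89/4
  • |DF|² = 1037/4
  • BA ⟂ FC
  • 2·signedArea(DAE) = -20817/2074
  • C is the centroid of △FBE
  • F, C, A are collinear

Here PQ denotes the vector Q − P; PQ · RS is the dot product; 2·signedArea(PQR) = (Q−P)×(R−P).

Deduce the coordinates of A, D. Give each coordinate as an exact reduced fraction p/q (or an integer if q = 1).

1. A_x = 10467/1037  [F, C, A are collinear ∩ BA ⟂ FC]
2. A_y = 2836/1037  [F, C, A are collinear ∩ BA ⟂ FC]
   → A = (10467/1037, 2836/1037)
3. D_x = 13/2  [line 5947/1037·x + -6319/1037·y + -64673/2074 = 0 ∩ |DF|² = 1037/4]
4. D_y = 1  [line 5947/1037·x + -6319/1037·y + -64673/2074 = 0 ∩ |DF|² = 1037/4]
   → D = (13/2, 1)

A = (10467/1037, 2836/1037)
D = (13/2, 1)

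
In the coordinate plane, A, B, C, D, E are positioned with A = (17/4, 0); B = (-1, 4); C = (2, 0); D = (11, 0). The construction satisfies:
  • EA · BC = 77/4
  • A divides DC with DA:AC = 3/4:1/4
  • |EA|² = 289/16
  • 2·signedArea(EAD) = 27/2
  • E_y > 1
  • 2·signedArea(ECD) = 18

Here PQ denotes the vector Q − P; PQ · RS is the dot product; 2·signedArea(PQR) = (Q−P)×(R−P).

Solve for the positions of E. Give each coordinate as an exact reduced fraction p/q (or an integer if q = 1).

E = (1/2, 2)

1. E_x = 1/2  [EA · BC = 77/4 ∩ 2·signedArea(EAD) = 27/2]
2. E_y = 2  [EA · BC = 77/4 ∩ 2·signedArea(EAD) = 27/2]
   → E = (1/2, 2)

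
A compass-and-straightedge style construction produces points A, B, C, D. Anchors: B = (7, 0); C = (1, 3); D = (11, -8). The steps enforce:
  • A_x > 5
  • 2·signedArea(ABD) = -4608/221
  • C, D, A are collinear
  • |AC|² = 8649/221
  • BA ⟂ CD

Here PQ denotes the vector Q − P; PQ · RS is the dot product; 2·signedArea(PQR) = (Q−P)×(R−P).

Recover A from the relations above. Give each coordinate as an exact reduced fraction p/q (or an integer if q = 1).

1. A_x = 1151/221  [C, D, A are collinear ∩ BA ⟂ CD]
2. A_y = -360/221  [C, D, A are collinear ∩ BA ⟂ CD]
   → A = (1151/221, -360/221)

A = (1151/221, -360/221)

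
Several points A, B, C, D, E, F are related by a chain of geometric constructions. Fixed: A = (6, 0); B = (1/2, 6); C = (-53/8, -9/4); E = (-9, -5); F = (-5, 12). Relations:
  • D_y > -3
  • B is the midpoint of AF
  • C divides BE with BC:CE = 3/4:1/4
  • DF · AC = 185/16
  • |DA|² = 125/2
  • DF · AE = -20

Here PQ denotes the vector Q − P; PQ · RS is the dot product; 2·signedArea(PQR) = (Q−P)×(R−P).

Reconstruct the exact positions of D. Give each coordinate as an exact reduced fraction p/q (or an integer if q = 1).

1. D_x = -3/2  [DF · AC = 185/16 ∩ DF · AE = -20]
2. D_y = -5/2  [DF · AC = 185/16 ∩ DF · AE = -20]
   → D = (-3/2, -5/2)

D = (-3/2, -5/2)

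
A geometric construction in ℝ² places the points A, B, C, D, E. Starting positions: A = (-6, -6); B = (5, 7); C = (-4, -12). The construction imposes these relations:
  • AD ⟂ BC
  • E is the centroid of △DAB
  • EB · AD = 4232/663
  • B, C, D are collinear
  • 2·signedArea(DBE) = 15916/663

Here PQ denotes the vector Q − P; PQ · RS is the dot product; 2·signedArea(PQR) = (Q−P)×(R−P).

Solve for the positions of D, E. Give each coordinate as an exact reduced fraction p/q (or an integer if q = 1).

D = (-452/221, -1740/221)
E = (-673/663, -1519/663)

1. D_x = -452/221  [B, C, D are collinear ∩ AD ⟂ BC]
2. D_y = -1740/221  [B, C, D are collinear ∩ AD ⟂ BC]
   → D = (-452/221, -1740/221)
3. E_x = -673/663  [E is the centroid of △DAB]
4. E_y = -1519/663  [E is the centroid of △DAB]
   → E = (-673/663, -1519/663)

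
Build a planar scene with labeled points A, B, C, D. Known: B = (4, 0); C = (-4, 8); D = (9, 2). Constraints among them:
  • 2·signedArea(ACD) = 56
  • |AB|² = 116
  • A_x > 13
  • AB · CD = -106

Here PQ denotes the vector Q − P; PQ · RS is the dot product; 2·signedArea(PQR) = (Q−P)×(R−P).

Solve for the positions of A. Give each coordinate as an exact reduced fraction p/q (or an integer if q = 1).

A = (14, 4)

1. A_x = 14  [AB · CD = -106 ∩ 2·signedArea(ACD) = 56]
2. A_y = 4  [AB · CD = -106 ∩ 2·signedArea(ACD) = 56]
   → A = (14, 4)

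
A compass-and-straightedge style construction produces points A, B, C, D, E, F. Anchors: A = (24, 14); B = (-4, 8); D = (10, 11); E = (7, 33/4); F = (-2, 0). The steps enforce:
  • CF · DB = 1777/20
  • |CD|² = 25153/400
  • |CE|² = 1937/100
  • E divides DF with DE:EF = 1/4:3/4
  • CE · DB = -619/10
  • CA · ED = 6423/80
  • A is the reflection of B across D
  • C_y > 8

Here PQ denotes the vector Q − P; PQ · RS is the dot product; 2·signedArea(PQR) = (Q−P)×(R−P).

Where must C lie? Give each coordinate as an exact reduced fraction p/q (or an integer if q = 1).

C = (13/5, 163/20)

1. C_x = 13/5  [CE · DB = -619/10 ∩ CA · ED = 6423/80]
2. C_y = 163/20  [CE · DB = -619/10 ∩ CA · ED = 6423/80]
   → C = (13/5, 163/20)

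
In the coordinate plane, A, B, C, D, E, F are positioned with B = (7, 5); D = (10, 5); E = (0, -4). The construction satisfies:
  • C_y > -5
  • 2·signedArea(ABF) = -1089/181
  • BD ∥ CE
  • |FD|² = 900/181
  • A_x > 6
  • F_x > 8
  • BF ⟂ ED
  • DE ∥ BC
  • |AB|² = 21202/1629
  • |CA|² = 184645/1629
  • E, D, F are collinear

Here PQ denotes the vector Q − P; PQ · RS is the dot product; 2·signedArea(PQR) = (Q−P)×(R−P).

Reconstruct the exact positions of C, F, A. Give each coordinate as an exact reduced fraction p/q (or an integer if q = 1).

1. C_x = -3  [BD ∥ CE ∩ DE ∥ BC]
2. C_y = -4  [BD ∥ CE ∩ DE ∥ BC]
   → C = (-3, -4)
3. F_x = 1510/181  [E, D, F are collinear ∩ BF ⟂ ED]
4. F_y = 635/181  [E, D, F are collinear ∩ BF ⟂ ED]
   → F = (1510/181, 635/181)
5. A_x = 3320/543  [line 270/181·x + 243/181·y + -2016/181 = 0 ∩ |AB|² = 21202/1629]
6. A_y = 272/181  [line 270/181·x + 243/181·y + -2016/181 = 0 ∩ |AB|² = 21202/1629]
   → A = (3320/543, 272/181)

A = (3320/543, 272/181)
C = (-3, -4)
F = (1510/181, 635/181)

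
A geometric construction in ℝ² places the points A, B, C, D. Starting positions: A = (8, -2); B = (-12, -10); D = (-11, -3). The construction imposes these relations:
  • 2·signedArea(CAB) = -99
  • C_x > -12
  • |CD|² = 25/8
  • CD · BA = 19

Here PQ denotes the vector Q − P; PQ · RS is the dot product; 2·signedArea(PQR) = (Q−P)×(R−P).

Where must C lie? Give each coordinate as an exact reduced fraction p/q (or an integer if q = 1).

1. C_x = -45/4  [CD · BA = 19 ∩ 2·signedArea(CAB) = -99]
2. C_y = -19/4  [CD · BA = 19 ∩ 2·signedArea(CAB) = -99]
   → C = (-45/4, -19/4)

C = (-45/4, -19/4)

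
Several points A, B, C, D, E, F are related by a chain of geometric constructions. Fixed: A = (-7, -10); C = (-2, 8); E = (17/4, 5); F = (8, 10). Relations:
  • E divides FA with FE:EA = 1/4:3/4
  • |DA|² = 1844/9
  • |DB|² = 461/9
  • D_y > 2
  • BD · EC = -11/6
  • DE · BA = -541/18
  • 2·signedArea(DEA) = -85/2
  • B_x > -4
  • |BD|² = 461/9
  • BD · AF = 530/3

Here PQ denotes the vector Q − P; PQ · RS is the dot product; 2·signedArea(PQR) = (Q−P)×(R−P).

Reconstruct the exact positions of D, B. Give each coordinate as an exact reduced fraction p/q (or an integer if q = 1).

1. D_x = -1/3  [line 15·x + -45/4·y + 35 = 0 ∩ |DA|² = 1844/9]
2. D_y = 8/3  [line 15·x + -45/4·y + 35 = 0 ∩ |DA|² = 1844/9]
   → D = (-1/3, 8/3)
3. B_x = -11/3  [DE · BA = -541/18 ∩ BD · EC = -11/6]
4. B_y = -11/3  [DE · BA = -541/18 ∩ BD · EC = -11/6]
   → B = (-11/3, -11/3)

B = (-11/3, -11/3)
D = (-1/3, 8/3)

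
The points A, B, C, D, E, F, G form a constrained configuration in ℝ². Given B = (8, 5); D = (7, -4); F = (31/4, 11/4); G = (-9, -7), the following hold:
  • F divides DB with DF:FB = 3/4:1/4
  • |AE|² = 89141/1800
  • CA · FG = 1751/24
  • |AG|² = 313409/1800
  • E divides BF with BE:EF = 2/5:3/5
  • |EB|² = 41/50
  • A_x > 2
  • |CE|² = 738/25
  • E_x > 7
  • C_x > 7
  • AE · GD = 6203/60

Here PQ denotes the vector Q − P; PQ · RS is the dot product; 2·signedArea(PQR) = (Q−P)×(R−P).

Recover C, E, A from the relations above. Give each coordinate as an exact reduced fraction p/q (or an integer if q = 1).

1. E_x = 79/10  [E divides BF with BE:EF = 2/5:3/5]
2. E_y = 41/10  [E divides BF with BE:EF = 2/5:3/5]
   → E = (79/10, 41/10)
3. A_x = 133/60  [line -16·x + -3·y + 2119/60 = 0 ∩ |AE|² = 89141/1800]
4. A_y = -1/20  [line -16·x + -3·y + 2119/60 = 0 ∩ |AE|² = 89141/1800]
   → A = (133/60, -1/20)
5. C_x = 73/10  [line 67/4·x + 39/4·y + -548/5 = 0 ∩ |CE|² = 738/25]
6. C_y = -13/10  [line 67/4·x + 39/4·y + -548/5 = 0 ∩ |CE|² = 738/25]
   → C = (73/10, -13/10)

A = (133/60, -1/20)
C = (73/10, -13/10)
E = (79/10, 41/10)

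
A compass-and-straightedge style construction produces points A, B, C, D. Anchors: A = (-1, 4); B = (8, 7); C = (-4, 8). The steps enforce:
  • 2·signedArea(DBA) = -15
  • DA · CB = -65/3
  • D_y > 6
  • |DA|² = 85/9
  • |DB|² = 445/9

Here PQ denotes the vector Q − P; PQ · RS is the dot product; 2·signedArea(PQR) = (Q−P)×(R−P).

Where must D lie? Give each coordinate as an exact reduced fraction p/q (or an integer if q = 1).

D = (1, 19/3)

1. D_x = 1  [2·signedArea(DBA) = -15 ∩ DA · CB = -65/3]
2. D_y = 19/3  [2·signedArea(DBA) = -15 ∩ DA · CB = -65/3]
   → D = (1, 19/3)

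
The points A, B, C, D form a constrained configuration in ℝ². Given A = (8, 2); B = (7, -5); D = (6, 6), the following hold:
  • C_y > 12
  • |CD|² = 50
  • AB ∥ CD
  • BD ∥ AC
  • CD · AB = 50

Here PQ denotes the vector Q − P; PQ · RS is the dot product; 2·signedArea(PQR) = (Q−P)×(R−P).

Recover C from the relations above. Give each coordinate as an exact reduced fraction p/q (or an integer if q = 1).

C = (7, 13)

1. C_x = 7  [AB ∥ CD ∩ BD ∥ AC]
2. C_y = 13  [AB ∥ CD ∩ BD ∥ AC]
   → C = (7, 13)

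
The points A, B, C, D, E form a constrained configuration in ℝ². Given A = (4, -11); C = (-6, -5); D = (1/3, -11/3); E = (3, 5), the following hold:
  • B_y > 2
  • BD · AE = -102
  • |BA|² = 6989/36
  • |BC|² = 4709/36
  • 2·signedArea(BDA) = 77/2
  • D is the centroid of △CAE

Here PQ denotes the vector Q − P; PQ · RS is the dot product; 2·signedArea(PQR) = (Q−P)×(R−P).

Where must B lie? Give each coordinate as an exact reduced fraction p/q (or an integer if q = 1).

1. B_x = 7/3  [2·signedArea(BDA) = 77/2 ∩ BD · AE = -102]
2. B_y = 17/6  [2·signedArea(BDA) = 77/2 ∩ BD · AE = -102]
   → B = (7/3, 17/6)

B = (7/3, 17/6)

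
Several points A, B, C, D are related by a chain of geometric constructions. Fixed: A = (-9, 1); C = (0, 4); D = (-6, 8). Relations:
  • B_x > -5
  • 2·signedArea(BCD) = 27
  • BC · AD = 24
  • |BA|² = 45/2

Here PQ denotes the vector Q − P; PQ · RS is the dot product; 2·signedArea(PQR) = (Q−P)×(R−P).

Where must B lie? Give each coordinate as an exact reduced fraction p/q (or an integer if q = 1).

1. B_x = -9/2  [2·signedArea(BCD) = 27 ∩ BC · AD = 24]
2. B_y = 5/2  [2·signedArea(BCD) = 27 ∩ BC · AD = 24]
   → B = (-9/2, 5/2)

B = (-9/2, 5/2)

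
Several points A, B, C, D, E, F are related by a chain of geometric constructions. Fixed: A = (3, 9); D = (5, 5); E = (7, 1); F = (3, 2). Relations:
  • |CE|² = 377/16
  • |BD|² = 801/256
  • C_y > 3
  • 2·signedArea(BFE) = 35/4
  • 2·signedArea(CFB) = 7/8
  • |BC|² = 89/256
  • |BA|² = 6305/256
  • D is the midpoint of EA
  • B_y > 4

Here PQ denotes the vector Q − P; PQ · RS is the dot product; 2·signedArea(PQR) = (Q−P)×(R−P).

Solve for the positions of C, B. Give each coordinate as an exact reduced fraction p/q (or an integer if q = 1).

B = (7/2, 65/16)
C = (3, 15/4)

1. B_x = 7/2  [line 1·x + 4·y + -79/4 = 0 ∩ |BD|² = 801/256]
2. B_y = 65/16  [line 1·x + 4·y + -79/4 = 0 ∩ |BD|² = 801/256]
   → B = (7/2, 65/16)
3. C_x = 3  [line -33/16·x + 1/2·y + 69/16 = 0 ∩ |CE|² = 377/16]
4. C_y = 15/4  [line -33/16·x + 1/2·y + 69/16 = 0 ∩ |CE|² = 377/16]
   → C = (3, 15/4)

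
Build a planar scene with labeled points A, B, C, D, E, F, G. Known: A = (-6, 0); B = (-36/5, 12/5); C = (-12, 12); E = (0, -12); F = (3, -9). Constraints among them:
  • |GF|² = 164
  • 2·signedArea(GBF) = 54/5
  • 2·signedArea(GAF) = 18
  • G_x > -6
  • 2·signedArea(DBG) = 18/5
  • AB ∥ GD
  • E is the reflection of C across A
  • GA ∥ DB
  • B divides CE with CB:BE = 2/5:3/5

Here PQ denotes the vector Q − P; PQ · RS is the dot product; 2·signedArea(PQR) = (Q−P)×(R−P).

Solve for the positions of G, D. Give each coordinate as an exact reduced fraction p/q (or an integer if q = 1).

D = (-31/5, 17/5)
G = (-5, 1)

1. G_x = -5  [2·signedArea(GBF) = 54/5 ∩ 2·signedArea(GAF) = 18]
2. G_y = 1  [2·signedArea(GBF) = 54/5 ∩ 2·signedArea(GAF) = 18]
   → G = (-5, 1)
3. D_x = -31/5  [GA ∥ DB ∩ AB ∥ GD]
4. D_y = 17/5  [GA ∥ DB ∩ AB ∥ GD]
   → D = (-31/5, 17/5)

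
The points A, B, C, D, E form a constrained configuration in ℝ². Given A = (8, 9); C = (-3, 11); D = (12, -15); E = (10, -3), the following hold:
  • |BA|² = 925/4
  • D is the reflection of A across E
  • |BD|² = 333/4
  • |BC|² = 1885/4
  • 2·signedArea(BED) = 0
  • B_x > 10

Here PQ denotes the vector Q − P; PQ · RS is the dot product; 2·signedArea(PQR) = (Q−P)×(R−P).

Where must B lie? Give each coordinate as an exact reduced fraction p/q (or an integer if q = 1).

1. B_x = 21/2  [line 12·x + 2·y + -114 = 0 ∩ |BC|² = 1885/4]
2. B_y = -6  [line 12·x + 2·y + -114 = 0 ∩ |BC|² = 1885/4]
   → B = (21/2, -6)

B = (21/2, -6)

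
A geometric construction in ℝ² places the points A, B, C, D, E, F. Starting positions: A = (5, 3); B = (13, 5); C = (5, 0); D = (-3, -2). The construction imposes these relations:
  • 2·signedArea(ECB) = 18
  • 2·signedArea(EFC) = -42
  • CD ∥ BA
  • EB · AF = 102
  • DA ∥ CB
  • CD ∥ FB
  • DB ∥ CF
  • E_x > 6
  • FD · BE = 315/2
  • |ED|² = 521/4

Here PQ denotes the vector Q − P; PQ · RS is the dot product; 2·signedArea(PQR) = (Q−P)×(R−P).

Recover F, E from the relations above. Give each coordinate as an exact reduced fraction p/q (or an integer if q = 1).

1. F_x = 21  [CD ∥ FB ∩ DB ∥ CF]
2. F_y = 7  [CD ∥ FB ∩ DB ∥ CF]
   → F = (21, 7)
3. E_x = 7  [EB · AF = 102 ∩ FD · BE = 315/2]
4. E_y = 7/2  [EB · AF = 102 ∩ FD · BE = 315/2]
   → E = (7, 7/2)

E = (7, 7/2)
F = (21, 7)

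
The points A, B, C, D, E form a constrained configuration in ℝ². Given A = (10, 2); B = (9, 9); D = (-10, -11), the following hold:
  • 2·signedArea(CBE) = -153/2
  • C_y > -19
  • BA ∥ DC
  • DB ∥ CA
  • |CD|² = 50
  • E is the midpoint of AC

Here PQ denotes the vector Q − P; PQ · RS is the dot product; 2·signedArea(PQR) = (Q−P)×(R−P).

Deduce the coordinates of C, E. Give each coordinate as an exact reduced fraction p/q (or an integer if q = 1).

1. C_x = -9  [DB ∥ CA ∩ BA ∥ DC]
2. C_y = -18  [DB ∥ CA ∩ BA ∥ DC]
   → C = (-9, -18)
3. E_x = 1/2  [E is the midpoint of AC]
4. E_y = -8  [E is the midpoint of AC]
   → E = (1/2, -8)

C = (-9, -18)
E = (1/2, -8)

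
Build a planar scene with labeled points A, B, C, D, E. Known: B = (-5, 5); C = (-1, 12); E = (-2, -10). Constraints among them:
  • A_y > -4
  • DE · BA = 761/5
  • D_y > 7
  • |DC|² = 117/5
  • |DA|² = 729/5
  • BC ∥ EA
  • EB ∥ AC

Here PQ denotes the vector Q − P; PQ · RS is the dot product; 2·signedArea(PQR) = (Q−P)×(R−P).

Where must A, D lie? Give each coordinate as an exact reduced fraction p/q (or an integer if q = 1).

A = (2, -3)
D = (-17/5, 39/5)

1. A_x = 2  [EB ∥ AC ∩ BC ∥ EA]
2. A_y = -3  [EB ∥ AC ∩ BC ∥ EA]
   → A = (2, -3)
3. D_x = -17/5  [line -7·x + 8·y + -431/5 = 0 ∩ |DA|² = 729/5]
4. D_y = 39/5  [line -7·x + 8·y + -431/5 = 0 ∩ |DA|² = 729/5]
   → D = (-17/5, 39/5)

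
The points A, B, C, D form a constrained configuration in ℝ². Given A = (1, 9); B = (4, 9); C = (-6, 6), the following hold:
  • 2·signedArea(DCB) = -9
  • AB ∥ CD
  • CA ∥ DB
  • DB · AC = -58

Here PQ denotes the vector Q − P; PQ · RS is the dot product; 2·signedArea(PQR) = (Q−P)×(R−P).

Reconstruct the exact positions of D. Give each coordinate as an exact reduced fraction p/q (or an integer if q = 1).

D = (-3, 6)

1. D_x = -3  [CA ∥ DB ∩ AB ∥ CD]
2. D_y = 6  [CA ∥ DB ∩ AB ∥ CD]
   → D = (-3, 6)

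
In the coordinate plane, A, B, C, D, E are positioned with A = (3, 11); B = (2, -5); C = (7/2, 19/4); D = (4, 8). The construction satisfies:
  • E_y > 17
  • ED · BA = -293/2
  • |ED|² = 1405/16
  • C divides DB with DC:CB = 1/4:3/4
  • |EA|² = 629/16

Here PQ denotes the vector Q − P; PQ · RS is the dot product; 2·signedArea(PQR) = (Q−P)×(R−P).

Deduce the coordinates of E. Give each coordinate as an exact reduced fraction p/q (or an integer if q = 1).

1. E_x = 5/2  [line -1·x + -16·y + 557/2 = 0 ∩ |ED|² = 1405/16]
2. E_y = 69/4  [line -1·x + -16·y + 557/2 = 0 ∩ |ED|² = 1405/16]
   → E = (5/2, 69/4)

E = (5/2, 69/4)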